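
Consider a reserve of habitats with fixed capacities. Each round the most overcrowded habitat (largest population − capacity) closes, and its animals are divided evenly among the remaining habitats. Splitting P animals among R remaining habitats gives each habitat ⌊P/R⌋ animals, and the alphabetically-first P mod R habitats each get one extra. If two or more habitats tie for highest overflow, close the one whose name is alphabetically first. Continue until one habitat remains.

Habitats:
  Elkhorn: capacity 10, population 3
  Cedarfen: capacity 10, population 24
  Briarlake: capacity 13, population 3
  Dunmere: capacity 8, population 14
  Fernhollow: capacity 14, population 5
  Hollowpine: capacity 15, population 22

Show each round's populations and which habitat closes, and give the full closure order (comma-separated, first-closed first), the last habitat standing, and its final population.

Closure order: Cedarfen, Dunmere, Hollowpine, Elkhorn, Briarlake
Last habitat: Fernhollow with 71 animals

Round 1: Briarlake=3 Cedarfen=24 Dunmere=14 Elkhorn=3 Fernhollow=5 Hollowpine=22 → close Cedarfen (overflow 14)
  24÷5 = 4 each, +1 to first 4
Round 2: Briarlake=8 Dunmere=19 Elkhorn=8 Fernhollow=10 Hollowpine=26 → close Dunmere (overflow 11)
  19÷4 = 4 each, +1 to first 3
Round 3: Briarlake=13 Elkhorn=13 Fernhollow=15 Hollowpine=30 → close Hollowpine (overflow 15)
  30÷3 = 10 each, +1 to first 0
Round 4: Briarlake=23 Elkhorn=23 Fernhollow=25 → close Elkhorn (overflow 13)
  23÷2 = 11 each, +1 to first 1
Round 5: Briarlake=35 Fernhollow=36 → close Briarlake (overflow 22)
  35÷1 = 35 each, +1 to first 0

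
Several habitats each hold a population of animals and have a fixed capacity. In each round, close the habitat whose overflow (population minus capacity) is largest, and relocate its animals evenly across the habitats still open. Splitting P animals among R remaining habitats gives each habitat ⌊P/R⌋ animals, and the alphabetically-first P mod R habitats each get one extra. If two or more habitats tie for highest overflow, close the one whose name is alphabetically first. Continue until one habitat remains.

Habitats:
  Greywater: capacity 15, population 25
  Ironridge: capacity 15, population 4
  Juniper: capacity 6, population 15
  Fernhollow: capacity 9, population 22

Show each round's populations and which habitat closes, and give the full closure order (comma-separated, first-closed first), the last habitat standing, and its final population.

Closure order: Fernhollow, Greywater, Juniper
Last habitat: Ironridge with 66 animals

Round 1: Fernhollow=22 Greywater=25 Ironridge=4 Juniper=15 → close Fernhollow (overflow 13)
  22÷3 = 7 each, +1 to first 1
Round 2: Greywater=33 Ironridge=11 Juniper=22 → close Greywater (overflow 18)
  33÷2 = 16 each, +1 to first 1
Round 3: Ironridge=28 Juniper=38 → close Juniper (overflow 32)
  38÷1 = 38 each, +1 to first 0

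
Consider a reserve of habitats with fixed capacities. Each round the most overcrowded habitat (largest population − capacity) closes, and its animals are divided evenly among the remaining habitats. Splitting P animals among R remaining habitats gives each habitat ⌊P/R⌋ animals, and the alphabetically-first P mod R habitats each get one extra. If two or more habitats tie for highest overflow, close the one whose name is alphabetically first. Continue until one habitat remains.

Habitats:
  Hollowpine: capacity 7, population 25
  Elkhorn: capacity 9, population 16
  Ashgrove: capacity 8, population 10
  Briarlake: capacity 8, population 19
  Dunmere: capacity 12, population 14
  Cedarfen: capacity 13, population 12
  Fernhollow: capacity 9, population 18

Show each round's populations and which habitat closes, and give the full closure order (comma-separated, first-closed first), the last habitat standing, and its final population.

Closure order: Hollowpine, Briarlake, Fernhollow, Elkhorn, Ashgrove, Dunmere
Last habitat: Cedarfen with 114 animals

Round 1: Ashgrove=10 Briarlake=19 Cedarfen=12 Dunmere=14 Elkhorn=16 Fernhollow=18 Hollowpine=25 → close Hollowpine (overflow 18)
  25÷6 = 4 each, +1 to first 1
Round 2: Ashgrove=15 Briarlake=23 Cedarfen=16 Dunmere=18 Elkhorn=20 Fernhollow=22 → close Briarlake (overflow 15)
  23÷5 = 4 each, +1 to first 3
Round 3: Ashgrove=20 Cedarfen=21 Dunmere=23 Elkhorn=24 Fernhollow=26 → close Fernhollow (overflow 17)
  26÷4 = 6 each, +1 to first 2
Round 4: Ashgrove=27 Cedarfen=28 Dunmere=29 Elkhorn=30 → close Elkhorn (overflow 21)
  30÷3 = 10 each, +1 to first 0
Round 5: Ashgrove=37 Cedarfen=38 Dunmere=39 → close Ashgrove (overflow 29)
  37÷2 = 18 each, +1 to first 1
Round 6: Cedarfen=57 Dunmere=57 → close Dunmere (overflow 45)
  57÷1 = 57 each, +1 to first 0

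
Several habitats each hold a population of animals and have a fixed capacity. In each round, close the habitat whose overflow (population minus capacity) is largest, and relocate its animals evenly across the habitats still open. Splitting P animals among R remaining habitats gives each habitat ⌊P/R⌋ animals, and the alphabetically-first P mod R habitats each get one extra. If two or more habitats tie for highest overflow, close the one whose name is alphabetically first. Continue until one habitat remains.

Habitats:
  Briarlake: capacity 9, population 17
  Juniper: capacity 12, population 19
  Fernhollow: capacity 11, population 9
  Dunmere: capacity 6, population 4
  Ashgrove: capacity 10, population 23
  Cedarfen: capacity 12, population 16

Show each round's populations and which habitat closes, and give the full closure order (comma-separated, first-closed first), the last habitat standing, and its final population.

Closure order: Ashgrove, Briarlake, Juniper, Cedarfen, Dunmere
Last habitat: Fernhollow with 88 animals

Round 1: Ashgrove=23 Briarlake=17 Cedarfen=16 Dunmere=4 Fernhollow=9 Juniper=19 → close Ashgrove (overflow 13)
  23÷5 = 4 each, +1 to first 3
Round 2: Briarlake=22 Cedarfen=21 Dunmere=9 Fernhollow=13 Juniper=23 → close Briarlake (overflow 13)
  22÷4 = 5 each, +1 to first 2
Round 3: Cedarfen=27 Dunmere=15 Fernhollow=18 Juniper=28 → close Juniper (overflow 16)
  28÷3 = 9 each, +1 to first 1
Round 4: Cedarfen=37 Dunmere=24 Fernhollow=27 → close Cedarfen (overflow 25)
  37÷2 = 18 each, +1 to first 1
Round 5: Dunmere=43 Fernhollow=45 → close Dunmere (overflow 37)
  43÷1 = 43 each, +1 to first 0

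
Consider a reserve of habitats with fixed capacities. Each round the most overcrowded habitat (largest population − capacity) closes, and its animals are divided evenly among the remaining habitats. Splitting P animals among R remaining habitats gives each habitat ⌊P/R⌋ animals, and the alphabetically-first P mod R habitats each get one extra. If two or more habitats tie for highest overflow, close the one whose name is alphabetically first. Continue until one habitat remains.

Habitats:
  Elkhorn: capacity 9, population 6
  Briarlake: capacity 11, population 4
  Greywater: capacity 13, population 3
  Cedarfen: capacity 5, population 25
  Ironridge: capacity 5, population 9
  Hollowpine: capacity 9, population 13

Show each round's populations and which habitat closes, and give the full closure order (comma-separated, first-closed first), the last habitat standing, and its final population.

Closure order: Cedarfen, Hollowpine, Ironridge, Elkhorn, Briarlake
Last habitat: Greywater with 60 animals

Round 1: Briarlake=4 Cedarfen=25 Elkhorn=6 Greywater=3 Hollowpine=13 Ironridge=9 → close Cedarfen (overflow 20)
  25÷5 = 5 each, +1 to first 0
Round 2: Briarlake=9 Elkhorn=11 Greywater=8 Hollowpine=18 Ironridge=14 → close Hollowpine (overflow 9)
  18÷4 = 4 each, +1 to first 2
Round 3: Briarlake=14 Elkhorn=16 Greywater=12 Ironridge=18 → close Ironridge (overflow 13)
  18÷3 = 6 each, +1 to first 0
Round 4: Briarlake=20 Elkhorn=22 Greywater=18 → close Elkhorn (overflow 13)
  22÷2 = 11 each, +1 to first 0
Round 5: Briarlake=31 Greywater=29 → close Briarlake (overflow 20)
  31÷1 = 31 each, +1 to first 0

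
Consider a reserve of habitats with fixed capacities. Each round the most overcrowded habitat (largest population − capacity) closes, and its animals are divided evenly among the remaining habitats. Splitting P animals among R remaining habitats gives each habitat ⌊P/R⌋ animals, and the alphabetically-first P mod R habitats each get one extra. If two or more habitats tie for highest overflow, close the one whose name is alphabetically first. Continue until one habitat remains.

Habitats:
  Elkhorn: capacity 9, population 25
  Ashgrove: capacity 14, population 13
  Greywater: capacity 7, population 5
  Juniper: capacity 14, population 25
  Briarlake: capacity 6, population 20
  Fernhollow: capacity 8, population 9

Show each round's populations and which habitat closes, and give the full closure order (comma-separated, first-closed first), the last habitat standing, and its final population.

Closure order: Elkhorn, Briarlake, Juniper, Fernhollow, Ashgrove
Last habitat: Greywater with 97 animals

Round 1: Ashgrove=13 Briarlake=20 Elkhorn=25 Fernhollow=9 Greywater=5 Juniper=25 → close Elkhorn (overflow 16)
  25÷5 = 5 each, +1 to first 0
Round 2: Ashgrove=18 Briarlake=25 Fernhollow=14 Greywater=10 Juniper=30 → close Briarlake (overflow 19)
  25÷4 = 6 each, +1 to first 1
Round 3: Ashgrove=25 Fernhollow=20 Greywater=16 Juniper=36 → close Juniper (overflow 22)
  36÷3 = 12 each, +1 to first 0
Round 4: Ashgrove=37 Fernhollow=32 Greywater=28 → close Fernhollow (overflow 24)
  32÷2 = 16 each, +1 to first 0
Round 5: Ashgrove=53 Greywater=44 → close Ashgrove (overflow 39)
  53÷1 = 53 each, +1 to first 0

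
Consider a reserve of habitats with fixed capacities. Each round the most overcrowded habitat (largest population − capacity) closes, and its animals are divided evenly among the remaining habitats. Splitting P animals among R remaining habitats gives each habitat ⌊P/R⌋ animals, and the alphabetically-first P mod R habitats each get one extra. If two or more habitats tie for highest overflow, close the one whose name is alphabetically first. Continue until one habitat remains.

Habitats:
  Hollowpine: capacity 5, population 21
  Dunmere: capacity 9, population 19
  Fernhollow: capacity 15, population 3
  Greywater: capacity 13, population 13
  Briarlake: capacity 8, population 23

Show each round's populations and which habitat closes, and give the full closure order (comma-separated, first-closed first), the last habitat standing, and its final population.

Round 1: Briarlake=23 Dunmere=19 Fernhollow=3 Greywater=13 Hollowpine=21 → close Hollowpine (overflow 16)
  21÷4 = 5 each, +1 to first 1
Round 2: Briarlake=29 Dunmere=24 Fernhollow=8 Greywater=18 → close Briarlake (overflow 21)
  29÷3 = 9 each, +1 to first 2
Round 3: Dunmere=34 Fernhollow=18 Greywater=27 → close Dunmere (overflow 25)
  34÷2 = 17 each, +1 to first 0
Round 4: Fernhollow=35 Greywater=44 → close Greywater (overflow 31)
  44÷1 = 44 each, +1 to first 0

Closure order: Hollowpine, Briarlake, Dunmere, Greywater
Last habitat: Fernhollow with 79 animals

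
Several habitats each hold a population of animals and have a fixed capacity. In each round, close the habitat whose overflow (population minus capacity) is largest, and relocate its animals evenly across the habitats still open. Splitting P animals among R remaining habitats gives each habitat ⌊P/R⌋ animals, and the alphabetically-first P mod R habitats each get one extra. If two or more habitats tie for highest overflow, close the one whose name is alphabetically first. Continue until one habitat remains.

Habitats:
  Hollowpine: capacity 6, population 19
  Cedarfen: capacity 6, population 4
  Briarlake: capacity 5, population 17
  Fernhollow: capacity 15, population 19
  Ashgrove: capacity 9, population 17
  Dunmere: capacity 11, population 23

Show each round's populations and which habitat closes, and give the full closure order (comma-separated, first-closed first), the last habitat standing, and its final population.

Round 1: Ashgrove=17 Briarlake=17 Cedarfen=4 Dunmere=23 Fernhollow=19 Hollowpine=19 → close Hollowpine (overflow 13)
  19÷5 = 3 each, +1 to first 4
Round 2: Ashgrove=21 Briarlake=21 Cedarfen=8 Dunmere=27 Fernhollow=22 → close Briarlake (overflow 16)
  21÷4 = 5 each, +1 to first 1
Round 3: Ashgrove=27 Cedarfen=13 Dunmere=32 Fernhollow=27 → close Dunmere (overflow 21)
  32÷3 = 10 each, +1 to first 2
Round 4: Ashgrove=38 Cedarfen=24 Fernhollow=37 → close Ashgrove (overflow 29)
  38÷2 = 19 each, +1 to first 0
Round 5: Cedarfen=43 Fernhollow=56 → close Fernhollow (overflow 41)
  56÷1 = 56 each, +1 to first 0

Closure order: Hollowpine, Briarlake, Dunmere, Ashgrove, Fernhollow
Last habitat: Cedarfen with 99 animals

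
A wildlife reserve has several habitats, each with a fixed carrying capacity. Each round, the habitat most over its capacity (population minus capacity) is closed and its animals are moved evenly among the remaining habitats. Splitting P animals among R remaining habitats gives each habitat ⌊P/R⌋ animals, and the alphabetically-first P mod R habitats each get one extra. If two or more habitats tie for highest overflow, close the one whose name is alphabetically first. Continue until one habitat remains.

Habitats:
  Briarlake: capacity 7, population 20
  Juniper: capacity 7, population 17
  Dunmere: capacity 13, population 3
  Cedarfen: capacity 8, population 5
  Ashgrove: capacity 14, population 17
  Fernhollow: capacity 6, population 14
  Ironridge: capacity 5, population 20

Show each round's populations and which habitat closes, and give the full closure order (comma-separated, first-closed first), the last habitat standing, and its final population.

Round 1: Ashgrove=17 Briarlake=20 Cedarfen=5 Dunmere=3 Fernhollow=14 Ironridge=20 Juniper=17 → close Ironridge (overflow 15)
  20÷6 = 3 each, +1 to first 2
Round 2: Ashgrove=21 Briarlake=24 Cedarfen=8 Dunmere=6 Fernhollow=17 Juniper=20 → close Briarlake (overflow 17)
  24÷5 = 4 each, +1 to first 4
Round 3: Ashgrove=26 Cedarfen=13 Dunmere=11 Fernhollow=22 Juniper=24 → close Juniper (overflow 17)
  24÷4 = 6 each, +1 to first 0
Round 4: Ashgrove=32 Cedarfen=19 Dunmere=17 Fernhollow=28 → close Fernhollow (overflow 22)
  28÷3 = 9 each, +1 to first 1
Round 5: Ashgrove=42 Cedarfen=28 Dunmere=26 → close Ashgrove (overflow 28)
  42÷2 = 21 each, +1 to first 0
Round 6: Cedarfen=49 Dunmere=47 → close Cedarfen (overflow 41)
  49÷1 = 49 each, +1 to first 0

Closure order: Ironridge, Briarlake, Juniper, Fernhollow, Ashgrove, Cedarfen
Last habitat: Dunmere with 96 animals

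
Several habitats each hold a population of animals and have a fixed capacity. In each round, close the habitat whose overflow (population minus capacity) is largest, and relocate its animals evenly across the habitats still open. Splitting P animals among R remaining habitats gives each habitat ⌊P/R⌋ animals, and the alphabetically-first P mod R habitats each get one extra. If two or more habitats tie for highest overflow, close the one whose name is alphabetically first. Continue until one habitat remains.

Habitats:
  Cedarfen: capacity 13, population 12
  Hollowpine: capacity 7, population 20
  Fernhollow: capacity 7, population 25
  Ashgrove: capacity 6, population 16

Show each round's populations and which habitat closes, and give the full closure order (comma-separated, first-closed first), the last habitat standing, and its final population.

Closure order: Fernhollow, Hollowpine, Ashgrove
Last habitat: Cedarfen with 73 animals

Round 1: Ashgrove=16 Cedarfen=12 Fernhollow=25 Hollowpine=20 → close Fernhollow (overflow 18)
  25÷3 = 8 each, +1 to first 1
Round 2: Ashgrove=25 Cedarfen=20 Hollowpine=28 → close Hollowpine (overflow 21)
  28÷2 = 14 each, +1 to first 0
Round 3: Ashgrove=39 Cedarfen=34 → close Ashgrove (overflow 33)
  39÷1 = 39 each, +1 to first 0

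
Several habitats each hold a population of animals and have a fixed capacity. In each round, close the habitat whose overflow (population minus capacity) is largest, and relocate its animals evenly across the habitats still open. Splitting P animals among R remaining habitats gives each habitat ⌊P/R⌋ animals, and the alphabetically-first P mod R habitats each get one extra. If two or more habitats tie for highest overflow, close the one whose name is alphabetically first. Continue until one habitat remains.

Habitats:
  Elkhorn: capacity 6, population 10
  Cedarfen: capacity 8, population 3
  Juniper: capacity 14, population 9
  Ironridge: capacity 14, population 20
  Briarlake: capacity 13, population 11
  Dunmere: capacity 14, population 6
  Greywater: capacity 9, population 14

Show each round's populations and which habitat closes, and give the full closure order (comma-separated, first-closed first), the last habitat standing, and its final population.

Closure order: Ironridge, Greywater, Elkhorn, Briarlake, Cedarfen, Juniper
Last habitat: Dunmere with 73 animals

Round 1: Briarlake=11 Cedarfen=3 Dunmere=6 Elkhorn=10 Greywater=14 Ironridge=20 Juniper=9 → close Ironridge (overflow 6)
  20÷6 = 3 each, +1 to first 2
Round 2: Briarlake=15 Cedarfen=7 Dunmere=9 Elkhorn=13 Greywater=17 Juniper=12 → close Greywater (overflow 8)
  17÷5 = 3 each, +1 to first 2
Round 3: Briarlake=19 Cedarfen=11 Dunmere=12 Elkhorn=16 Juniper=15 → close Elkhorn (overflow 10)
  16÷4 = 4 each, +1 to first 0
Round 4: Briarlake=23 Cedarfen=15 Dunmere=16 Juniper=19 → close Briarlake (overflow 10)
  23÷3 = 7 each, +1 to first 2
Round 5: Cedarfen=23 Dunmere=24 Juniper=26 → close Cedarfen (overflow 15)
  23÷2 = 11 each, +1 to first 1
Round 6: Dunmere=36 Juniper=37 → close Juniper (overflow 23)
  37÷1 = 37 each, +1 to first 0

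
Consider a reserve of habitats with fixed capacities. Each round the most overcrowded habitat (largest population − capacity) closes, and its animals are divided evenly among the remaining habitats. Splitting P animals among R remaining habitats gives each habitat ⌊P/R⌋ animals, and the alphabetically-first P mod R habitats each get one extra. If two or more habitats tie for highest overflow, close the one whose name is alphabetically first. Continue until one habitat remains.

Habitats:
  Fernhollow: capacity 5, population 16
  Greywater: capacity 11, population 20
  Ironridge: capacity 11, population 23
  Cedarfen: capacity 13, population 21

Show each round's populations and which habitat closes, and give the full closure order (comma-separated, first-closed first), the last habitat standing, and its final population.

Round 1: Cedarfen=21 Fernhollow=16 Greywater=20 Ironridge=23 → close Ironridge (overflow 12)
  23÷3 = 7 each, +1 to first 2
Round 2: Cedarfen=29 Fernhollow=24 Greywater=27 → close Fernhollow (overflow 19)
  24÷2 = 12 each, +1 to first 0
Round 3: Cedarfen=41 Greywater=39 → close Cedarfen (overflow 28)
  41÷1 = 41 each, +1 to first 0

Closure order: Ironridge, Fernhollow, Cedarfen
Last habitat: Greywater with 80 animals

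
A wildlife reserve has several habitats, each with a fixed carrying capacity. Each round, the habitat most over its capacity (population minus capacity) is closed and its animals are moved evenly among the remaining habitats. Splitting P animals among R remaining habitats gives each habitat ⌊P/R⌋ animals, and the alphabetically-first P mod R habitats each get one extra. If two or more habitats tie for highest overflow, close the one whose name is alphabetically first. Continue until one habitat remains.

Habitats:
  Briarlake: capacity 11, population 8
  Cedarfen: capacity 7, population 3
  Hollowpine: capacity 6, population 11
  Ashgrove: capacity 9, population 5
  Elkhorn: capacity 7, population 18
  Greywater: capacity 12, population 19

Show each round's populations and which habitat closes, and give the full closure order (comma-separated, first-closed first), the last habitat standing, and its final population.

Closure order: Elkhorn, Greywater, Hollowpine, Ashgrove, Briarlake
Last habitat: Cedarfen with 64 animals

Round 1: Ashgrove=5 Briarlake=8 Cedarfen=3 Elkhorn=18 Greywater=19 Hollowpine=11 → close Elkhorn (overflow 11)
  18÷5 = 3 each, +1 to first 3
Round 2: Ashgrove=9 Briarlake=12 Cedarfen=7 Greywater=22 Hollowpine=14 → close Greywater (overflow 10)
  22÷4 = 5 each, +1 to first 2
Round 3: Ashgrove=15 Briarlake=18 Cedarfen=12 Hollowpine=19 → close Hollowpine (overflow 13)
  19÷3 = 6 each, +1 to first 1
Round 4: Ashgrove=22 Briarlake=24 Cedarfen=18 → close Ashgrove (overflow 13)
  22÷2 = 11 each, +1 to first 0
Round 5: Briarlake=35 Cedarfen=29 → close Briarlake (overflow 24)
  35÷1 = 35 each, +1 to first 0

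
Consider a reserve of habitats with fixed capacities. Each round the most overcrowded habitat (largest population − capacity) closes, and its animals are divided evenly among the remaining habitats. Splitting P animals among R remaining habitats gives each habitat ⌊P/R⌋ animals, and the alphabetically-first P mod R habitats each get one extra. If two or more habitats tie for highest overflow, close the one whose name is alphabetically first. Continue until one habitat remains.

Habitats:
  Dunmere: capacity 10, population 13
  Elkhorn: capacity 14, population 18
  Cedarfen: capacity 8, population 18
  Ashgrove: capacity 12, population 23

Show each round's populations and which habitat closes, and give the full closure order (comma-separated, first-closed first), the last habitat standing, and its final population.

Round 1: Ashgrove=23 Cedarfen=18 Dunmere=13 Elkhorn=18 → close Ashgrove (overflow 11)
  23÷3 = 7 each, +1 to first 2
Round 2: Cedarfen=26 Dunmere=21 Elkhorn=25 → close Cedarfen (overflow 18)
  26÷2 = 13 each, +1 to first 0
Round 3: Dunmere=34 Elkhorn=38 → close Dunmere (overflow 24)
  34÷1 = 34 each, +1 to first 0

Closure order: Ashgrove, Cedarfen, Dunmere
Last habitat: Elkhorn with 72 animals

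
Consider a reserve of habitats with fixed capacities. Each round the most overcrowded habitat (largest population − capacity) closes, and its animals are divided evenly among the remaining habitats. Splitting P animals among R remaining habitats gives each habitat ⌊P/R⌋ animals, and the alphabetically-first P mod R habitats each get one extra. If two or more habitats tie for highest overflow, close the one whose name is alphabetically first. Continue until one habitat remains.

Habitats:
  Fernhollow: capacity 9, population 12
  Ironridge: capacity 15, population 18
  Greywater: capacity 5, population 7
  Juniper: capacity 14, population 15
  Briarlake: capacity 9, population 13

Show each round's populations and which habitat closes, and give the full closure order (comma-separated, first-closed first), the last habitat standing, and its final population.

Round 1: Briarlake=13 Fernhollow=12 Greywater=7 Ironridge=18 Juniper=15 → close Briarlake (overflow 4)
  13÷4 = 3 each, +1 to first 1
Round 2: Fernhollow=16 Greywater=10 Ironridge=21 Juniper=18 → close Fernhollow (overflow 7)
  16÷3 = 5 each, +1 to first 1
Round 3: Greywater=16 Ironridge=26 Juniper=23 → close Greywater (overflow 11)
  16÷2 = 8 each, +1 to first 0
Round 4: Ironridge=34 Juniper=31 → close Ironridge (overflow 19)
  34÷1 = 34 each, +1 to first 0

Closure order: Briarlake, Fernhollow, Greywater, Ironridge
Last habitat: Juniper with 65 animals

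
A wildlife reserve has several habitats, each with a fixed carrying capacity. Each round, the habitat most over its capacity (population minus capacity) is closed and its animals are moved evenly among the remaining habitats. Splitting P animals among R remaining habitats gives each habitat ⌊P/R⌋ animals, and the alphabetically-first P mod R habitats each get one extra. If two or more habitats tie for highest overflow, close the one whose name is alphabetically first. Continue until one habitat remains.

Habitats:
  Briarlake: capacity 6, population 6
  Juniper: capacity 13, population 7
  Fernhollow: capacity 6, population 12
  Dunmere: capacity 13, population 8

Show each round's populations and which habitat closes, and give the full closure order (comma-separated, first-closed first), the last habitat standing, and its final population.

Round 1: Briarlake=6 Dunmere=8 Fernhollow=12 Juniper=7 → close Fernhollow (overflow 6)
  12÷3 = 4 each, +1 to first 0
Round 2: Briarlake=10 Dunmere=12 Juniper=11 → close Briarlake (overflow 4)
  10÷2 = 5 each, +1 to first 0
Round 3: Dunmere=17 Juniper=16 → close Dunmere (overflow 4)
  17÷1 = 17 each, +1 to first 0

Closure order: Fernhollow, Briarlake, Dunmere
Last habitat: Juniper with 33 animals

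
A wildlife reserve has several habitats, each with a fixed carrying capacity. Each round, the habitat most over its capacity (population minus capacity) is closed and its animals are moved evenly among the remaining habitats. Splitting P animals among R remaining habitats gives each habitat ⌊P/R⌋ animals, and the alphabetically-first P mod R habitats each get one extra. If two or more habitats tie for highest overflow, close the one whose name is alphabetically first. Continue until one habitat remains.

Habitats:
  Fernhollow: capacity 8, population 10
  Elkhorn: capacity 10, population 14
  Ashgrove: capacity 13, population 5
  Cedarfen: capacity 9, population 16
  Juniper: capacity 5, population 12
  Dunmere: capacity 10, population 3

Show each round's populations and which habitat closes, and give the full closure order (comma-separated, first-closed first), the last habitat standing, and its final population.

Round 1: Ashgrove=5 Cedarfen=16 Dunmere=3 Elkhorn=14 Fernhollow=10 Juniper=12 → close Cedarfen (overflow 7)
  16÷5 = 3 each, +1 to first 1
Round 2: Ashgrove=9 Dunmere=6 Elkhorn=17 Fernhollow=13 Juniper=15 → close Juniper (overflow 10)
  15÷4 = 3 each, +1 to first 3
Round 3: Ashgrove=13 Dunmere=10 Elkhorn=21 Fernhollow=16 → close Elkhorn (overflow 11)
  21÷3 = 7 each, +1 to first 0
Round 4: Ashgrove=20 Dunmere=17 Fernhollow=23 → close Fernhollow (overflow 15)
  23÷2 = 11 each, +1 to first 1
Round 5: Ashgrove=32 Dunmere=28 → close Ashgrove (overflow 19)
  32÷1 = 32 each, +1 to first 0

Closure order: Cedarfen, Juniper, Elkhorn, Fernhollow, Ashgrove
Last habitat: Dunmere with 60 animals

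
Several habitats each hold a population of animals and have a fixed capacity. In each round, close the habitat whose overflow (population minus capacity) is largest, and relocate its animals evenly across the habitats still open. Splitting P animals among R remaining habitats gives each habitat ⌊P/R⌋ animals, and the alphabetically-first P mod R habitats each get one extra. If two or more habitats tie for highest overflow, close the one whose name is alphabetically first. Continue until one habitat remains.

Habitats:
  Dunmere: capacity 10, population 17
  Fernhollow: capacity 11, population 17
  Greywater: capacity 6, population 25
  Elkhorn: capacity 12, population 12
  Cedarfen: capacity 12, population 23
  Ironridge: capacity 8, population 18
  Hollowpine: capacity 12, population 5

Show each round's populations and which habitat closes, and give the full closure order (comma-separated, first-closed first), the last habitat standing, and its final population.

Round 1: Cedarfen=23 Dunmere=17 Elkhorn=12 Fernhollow=17 Greywater=25 Hollowpine=5 Ironridge=18 → close Greywater (overflow 19)
  25÷6 = 4 each, +1 to first 1
Round 2: Cedarfen=28 Dunmere=21 Elkhorn=16 Fernhollow=21 Hollowpine=9 Ironridge=22 → close Cedarfen (overflow 16)
  28÷5 = 5 each, +1 to first 3
Round 3: Dunmere=27 Elkhorn=22 Fernhollow=27 Hollowpine=14 Ironridge=27 → close Ironridge (overflow 19)
  27÷4 = 6 each, +1 to first 3
Round 4: Dunmere=34 Elkhorn=29 Fernhollow=34 Hollowpine=20 → close Dunmere (overflow 24)
  34÷3 = 11 each, +1 to first 1
Round 5: Elkhorn=41 Fernhollow=45 Hollowpine=31 → close Fernhollow (overflow 34)
  45÷2 = 22 each, +1 to first 1
Round 6: Elkhorn=64 Hollowpine=53 → close Elkhorn (overflow 52)
  64÷1 = 64 each, +1 to first 0

Closure order: Greywater, Cedarfen, Ironridge, Dunmere, Fernhollow, Elkhorn
Last habitat: Hollowpine with 117 animals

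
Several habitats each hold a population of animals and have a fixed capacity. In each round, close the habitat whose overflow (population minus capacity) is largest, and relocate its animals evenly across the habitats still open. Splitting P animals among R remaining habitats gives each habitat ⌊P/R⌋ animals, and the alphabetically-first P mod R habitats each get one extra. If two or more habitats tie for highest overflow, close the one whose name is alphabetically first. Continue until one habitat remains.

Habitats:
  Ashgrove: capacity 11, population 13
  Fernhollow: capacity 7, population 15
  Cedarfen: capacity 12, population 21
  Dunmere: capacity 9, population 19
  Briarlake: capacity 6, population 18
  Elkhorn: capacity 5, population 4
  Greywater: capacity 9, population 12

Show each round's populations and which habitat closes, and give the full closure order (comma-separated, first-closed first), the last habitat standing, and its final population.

Round 1: Ashgrove=13 Briarlake=18 Cedarfen=21 Dunmere=19 Elkhorn=4 Fernhollow=15 Greywater=12 → close Briarlake (overflow 12)
  18÷6 = 3 each, +1 to first 0
Round 2: Ashgrove=16 Cedarfen=24 Dunmere=22 Elkhorn=7 Fernhollow=18 Greywater=15 → close Dunmere (overflow 13)
  22÷5 = 4 each, +1 to first 2
Round 3: Ashgrove=21 Cedarfen=29 Elkhorn=11 Fernhollow=22 Greywater=19 → close Cedarfen (overflow 17)
  29÷4 = 7 each, +1 to first 1
Round 4: Ashgrove=29 Elkhorn=18 Fernhollow=29 Greywater=26 → close Fernhollow (overflow 22)
  29÷3 = 9 each, +1 to first 2
Round 5: Ashgrove=39 Elkhorn=28 Greywater=35 → close Ashgrove (overflow 28)
  39÷2 = 19 each, +1 to first 1
Round 6: Elkhorn=48 Greywater=54 → close Greywater (overflow 45)
  54÷1 = 54 each, +1 to first 0

Closure order: Briarlake, Dunmere, Cedarfen, Fernhollow, Ashgrove, Greywater
Last habitat: Elkhorn with 102 animals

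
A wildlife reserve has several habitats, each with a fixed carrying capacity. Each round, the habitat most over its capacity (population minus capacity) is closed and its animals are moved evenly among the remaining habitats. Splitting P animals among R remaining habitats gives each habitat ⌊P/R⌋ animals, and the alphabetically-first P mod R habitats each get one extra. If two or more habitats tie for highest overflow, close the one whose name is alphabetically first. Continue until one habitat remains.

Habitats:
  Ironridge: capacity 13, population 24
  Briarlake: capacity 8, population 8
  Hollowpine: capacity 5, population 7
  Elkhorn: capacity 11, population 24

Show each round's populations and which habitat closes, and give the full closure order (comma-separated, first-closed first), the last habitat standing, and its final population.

Round 1: Briarlake=8 Elkhorn=24 Hollowpine=7 Ironridge=24 → close Elkhorn (overflow 13)
  24÷3 = 8 each, +1 to first 0
Round 2: Briarlake=16 Hollowpine=15 Ironridge=32 → close Ironridge (overflow 19)
  32÷2 = 16 each, +1 to first 0
Round 3: Briarlake=32 Hollowpine=31 → close Hollowpine (overflow 26)
  31÷1 = 31 each, +1 to first 0

Closure order: Elkhorn, Ironridge, Hollowpine
Last habitat: Briarlake with 63 animals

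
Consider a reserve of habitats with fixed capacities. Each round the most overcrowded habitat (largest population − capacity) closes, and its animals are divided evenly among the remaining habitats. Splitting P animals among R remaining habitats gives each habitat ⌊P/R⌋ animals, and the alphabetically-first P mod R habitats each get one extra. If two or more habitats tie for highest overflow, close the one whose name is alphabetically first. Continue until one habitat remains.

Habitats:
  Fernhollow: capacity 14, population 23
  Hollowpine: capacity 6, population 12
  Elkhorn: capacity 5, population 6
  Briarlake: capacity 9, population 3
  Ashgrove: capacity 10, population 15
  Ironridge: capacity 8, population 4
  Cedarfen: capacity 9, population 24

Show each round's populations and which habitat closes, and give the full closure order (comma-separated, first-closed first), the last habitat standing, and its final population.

Closure order: Cedarfen, Fernhollow, Ashgrove, Hollowpine, Elkhorn, Briarlake
Last habitat: Ironridge with 87 animals

Round 1: Ashgrove=15 Briarlake=3 Cedarfen=24 Elkhorn=6 Fernhollow=23 Hollowpine=12 Ironridge=4 → close Cedarfen (overflow 15)
  24÷6 = 4 each, +1 to first 0
Round 2: Ashgrove=19 Briarlake=7 Elkhorn=10 Fernhollow=27 Hollowpine=16 Ironridge=8 → close Fernhollow (overflow 13)
  27÷5 = 5 each, +1 to first 2
Round 3: Ashgrove=25 Briarlake=13 Elkhorn=15 Hollowpine=21 Ironridge=13 → close Ashgrove (overflow 15)
  25÷4 = 6 each, +1 to first 1
Round 4: Briarlake=20 Elkhorn=21 Hollowpine=27 Ironridge=19 → close Hollowpine (overflow 21)
  27÷3 = 9 each, +1 to first 0
Round 5: Briarlake=29 Elkhorn=30 Ironridge=28 → close Elkhorn (overflow 25)
  30÷2 = 15 each, +1 to first 0
Round 6: Briarlake=44 Ironridge=43 → close Briarlake (overflow 35)
  44÷1 = 44 each, +1 to first 0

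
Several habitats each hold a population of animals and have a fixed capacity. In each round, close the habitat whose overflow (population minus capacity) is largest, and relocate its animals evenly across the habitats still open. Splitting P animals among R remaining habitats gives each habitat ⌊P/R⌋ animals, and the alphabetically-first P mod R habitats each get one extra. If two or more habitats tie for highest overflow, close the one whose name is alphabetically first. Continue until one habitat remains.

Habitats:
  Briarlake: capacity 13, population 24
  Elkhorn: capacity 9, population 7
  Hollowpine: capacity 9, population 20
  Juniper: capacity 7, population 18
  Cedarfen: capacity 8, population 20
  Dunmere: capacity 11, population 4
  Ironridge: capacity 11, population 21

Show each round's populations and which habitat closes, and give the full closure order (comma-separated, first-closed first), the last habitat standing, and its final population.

Closure order: Cedarfen, Briarlake, Hollowpine, Juniper, Ironridge, Elkhorn
Last habitat: Dunmere with 114 animals

Round 1: Briarlake=24 Cedarfen=20 Dunmere=4 Elkhorn=7 Hollowpine=20 Ironridge=21 Juniper=18 → close Cedarfen (overflow 12)
  20÷6 = 3 each, +1 to first 2
Round 2: Briarlake=28 Dunmere=8 Elkhorn=10 Hollowpine=23 Ironridge=24 Juniper=21 → close Briarlake (overflow 15)
  28÷5 = 5 each, +1 to first 3
Round 3: Dunmere=14 Elkhorn=16 Hollowpine=29 Ironridge=29 Juniper=26 → close Hollowpine (overflow 20)
  29÷4 = 7 each, +1 to first 1
Round 4: Dunmere=22 Elkhorn=23 Ironridge=36 Juniper=33 → close Juniper (overflow 26)
  33÷3 = 11 each, +1 to first 0
Round 5: Dunmere=33 Elkhorn=34 Ironridge=47 → close Ironridge (overflow 36)
  47÷2 = 23 each, +1 to first 1
Round 6: Dunmere=57 Elkhorn=57 → close Elkhorn (overflow 48)
  57÷1 = 57 each, +1 to first 0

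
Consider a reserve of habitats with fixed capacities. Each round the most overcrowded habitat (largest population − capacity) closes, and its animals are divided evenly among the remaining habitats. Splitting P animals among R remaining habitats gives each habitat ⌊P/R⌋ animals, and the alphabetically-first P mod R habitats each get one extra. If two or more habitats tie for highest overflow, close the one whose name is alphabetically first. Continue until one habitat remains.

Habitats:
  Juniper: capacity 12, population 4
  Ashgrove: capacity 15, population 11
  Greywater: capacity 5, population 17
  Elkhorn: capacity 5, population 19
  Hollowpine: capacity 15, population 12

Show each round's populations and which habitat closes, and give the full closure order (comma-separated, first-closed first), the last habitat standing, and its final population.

Closure order: Elkhorn, Greywater, Ashgrove, Hollowpine
Last habitat: Juniper with 63 animals

Round 1: Ashgrove=11 Elkhorn=19 Greywater=17 Hollowpine=12 Juniper=4 → close Elkhorn (overflow 14)
  19÷4 = 4 each, +1 to first 3
Round 2: Ashgrove=16 Greywater=22 Hollowpine=17 Juniper=8 → close Greywater (overflow 17)
  22÷3 = 7 each, +1 to first 1
Round 3: Ashgrove=24 Hollowpine=24 Juniper=15 → close Ashgrove (overflow 9)
  24÷2 = 12 each, +1 to first 0
Round 4: Hollowpine=36 Juniper=27 → close Hollowpine (overflow 21)
  36÷1 = 36 each, +1 to first 0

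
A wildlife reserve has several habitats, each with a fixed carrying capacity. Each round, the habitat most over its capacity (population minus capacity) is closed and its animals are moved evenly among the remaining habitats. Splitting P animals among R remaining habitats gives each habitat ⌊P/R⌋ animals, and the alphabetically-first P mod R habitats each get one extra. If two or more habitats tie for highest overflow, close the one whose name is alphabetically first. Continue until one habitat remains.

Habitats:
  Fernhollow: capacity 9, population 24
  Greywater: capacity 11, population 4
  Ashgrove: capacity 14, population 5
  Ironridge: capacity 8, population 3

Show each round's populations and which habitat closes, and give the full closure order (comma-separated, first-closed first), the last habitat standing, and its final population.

Closure order: Fernhollow, Ironridge, Greywater
Last habitat: Ashgrove with 36 animals

Round 1: Ashgrove=5 Fernhollow=24 Greywater=4 Ironridge=3 → close Fernhollow (overflow 15)
  24÷3 = 8 each, +1 to first 0
Round 2: Ashgrove=13 Greywater=12 Ironridge=11 → close Ironridge (overflow 3)
  11÷2 = 5 each, +1 to first 1
Round 3: Ashgrove=19 Greywater=17 → close Greywater (overflow 6)
  17÷1 = 17 each, +1 to first 0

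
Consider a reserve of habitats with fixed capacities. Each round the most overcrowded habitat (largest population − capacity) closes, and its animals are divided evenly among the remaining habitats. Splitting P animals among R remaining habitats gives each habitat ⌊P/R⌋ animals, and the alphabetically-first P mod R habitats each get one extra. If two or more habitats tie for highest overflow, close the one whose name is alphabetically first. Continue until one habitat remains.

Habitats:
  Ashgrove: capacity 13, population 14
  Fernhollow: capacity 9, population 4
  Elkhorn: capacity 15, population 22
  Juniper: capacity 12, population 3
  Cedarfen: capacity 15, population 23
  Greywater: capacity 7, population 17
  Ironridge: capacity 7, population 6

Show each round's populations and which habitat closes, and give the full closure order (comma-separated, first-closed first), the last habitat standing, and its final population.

Round 1: Ashgrove=14 Cedarfen=23 Elkhorn=22 Fernhollow=4 Greywater=17 Ironridge=6 Juniper=3 → close Greywater (overflow 10)
  17÷6 = 2 each, +1 to first 5
Round 2: Ashgrove=17 Cedarfen=26 Elkhorn=25 Fernhollow=7 Ironridge=9 Juniper=5 → close Cedarfen (overflow 11)
  26÷5 = 5 each, +1 to first 1
Round 3: Ashgrove=23 Elkhorn=30 Fernhollow=12 Ironridge=14 Juniper=10 → close Elkhorn (overflow 15)
  30÷4 = 7 each, +1 to first 2
Round 4: Ashgrove=31 Fernhollow=20 Ironridge=21 Juniper=17 → close Ashgrove (overflow 18)
  31÷3 = 10 each, +1 to first 1
Round 5: Fernhollow=31 Ironridge=31 Juniper=27 → close Ironridge (overflow 24)
  31÷2 = 15 each, +1 to first 1
Round 6: Fernhollow=47 Juniper=42 → close Fernhollow (overflow 38)
  47÷1 = 47 each, +1 to first 0

Closure order: Greywater, Cedarfen, Elkhorn, Ashgrove, Ironridge, Fernhollow
Last habitat: Juniper with 89 animals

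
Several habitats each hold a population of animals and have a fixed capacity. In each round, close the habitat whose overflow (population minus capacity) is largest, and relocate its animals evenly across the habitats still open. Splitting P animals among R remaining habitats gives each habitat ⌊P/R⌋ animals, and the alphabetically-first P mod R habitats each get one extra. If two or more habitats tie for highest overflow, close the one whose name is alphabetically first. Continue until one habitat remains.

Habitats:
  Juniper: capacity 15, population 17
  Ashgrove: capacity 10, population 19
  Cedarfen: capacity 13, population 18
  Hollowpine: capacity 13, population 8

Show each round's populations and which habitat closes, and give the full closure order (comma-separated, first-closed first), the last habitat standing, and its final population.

Round 1: Ashgrove=19 Cedarfen=18 Hollowpine=8 Juniper=17 → close Ashgrove (overflow 9)
  19÷3 = 6 each, +1 to first 1
Round 2: Cedarfen=25 Hollowpine=14 Juniper=23 → close Cedarfen (overflow 12)
  25÷2 = 12 each, +1 to first 1
Round 3: Hollowpine=27 Juniper=35 → close Juniper (overflow 20)
  35÷1 = 35 each, +1 to first 0

Closure order: Ashgrove, Cedarfen, Juniper
Last habitat: Hollowpine with 62 animals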